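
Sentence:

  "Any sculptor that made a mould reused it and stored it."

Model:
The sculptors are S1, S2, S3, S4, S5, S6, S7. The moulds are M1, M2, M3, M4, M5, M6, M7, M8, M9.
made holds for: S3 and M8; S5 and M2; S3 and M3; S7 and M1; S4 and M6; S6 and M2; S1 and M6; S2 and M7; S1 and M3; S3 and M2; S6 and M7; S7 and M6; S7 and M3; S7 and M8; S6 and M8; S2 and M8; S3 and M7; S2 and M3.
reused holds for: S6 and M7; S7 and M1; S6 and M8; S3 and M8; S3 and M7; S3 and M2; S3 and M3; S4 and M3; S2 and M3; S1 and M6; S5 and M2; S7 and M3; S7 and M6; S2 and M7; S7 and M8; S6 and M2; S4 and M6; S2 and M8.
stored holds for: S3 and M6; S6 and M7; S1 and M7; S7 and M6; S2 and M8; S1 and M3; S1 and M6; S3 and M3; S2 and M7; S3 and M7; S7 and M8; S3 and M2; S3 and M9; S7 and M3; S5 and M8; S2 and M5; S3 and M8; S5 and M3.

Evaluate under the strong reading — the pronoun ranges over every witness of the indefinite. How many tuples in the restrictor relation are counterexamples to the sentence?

7

"it" takes "a mould" as antecedent — a donkey pronoun bound across the clause boundary.
Strong reading: for every (s,m) with made(s,m), reused(s,m) ∧ stored(s,m).
Restrictor pairs: (S1,M3) ✗  (S1,M6) ✓  (S2,M3) ✗  (S2,M7) ✓  (S2,M8) ✓  (S3,M2) ✓  (S3,M3) ✓  (S3,M7) ✓  (S3,M8) ✓  (S4,M6) ✗  (S5,M2) ✗  (S6,M2) ✗  (S6,M7) ✓  (S6,M8) ✗  (S7,M1) ✗  (S7,M3) ✓  (S7,M6) ✓  (S7,M8) ✓
Counterexamples (restrictor pairs failing the scope): 7.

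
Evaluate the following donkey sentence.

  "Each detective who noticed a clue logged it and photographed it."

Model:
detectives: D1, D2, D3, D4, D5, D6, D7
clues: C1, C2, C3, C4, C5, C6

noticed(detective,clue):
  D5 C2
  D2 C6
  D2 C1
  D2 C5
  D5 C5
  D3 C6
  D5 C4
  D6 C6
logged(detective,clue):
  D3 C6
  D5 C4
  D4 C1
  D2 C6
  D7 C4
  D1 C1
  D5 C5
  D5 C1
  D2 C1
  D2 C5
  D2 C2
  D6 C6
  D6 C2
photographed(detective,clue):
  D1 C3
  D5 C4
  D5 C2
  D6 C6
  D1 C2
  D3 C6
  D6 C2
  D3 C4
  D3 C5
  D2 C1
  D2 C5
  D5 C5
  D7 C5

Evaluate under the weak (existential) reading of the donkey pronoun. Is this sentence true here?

"it" takes "a clue" as antecedent — a donkey pronoun bound across the clause boundary.
Weak reading: every detective d with some noticed-clue has at least one noticed-clue c such that logged(d,c) ∧ photographed(d,c).
Per detective: D2:✓  D3:✓  D5:✓  D6:✓
Every detective in the restrictor has a witness.

True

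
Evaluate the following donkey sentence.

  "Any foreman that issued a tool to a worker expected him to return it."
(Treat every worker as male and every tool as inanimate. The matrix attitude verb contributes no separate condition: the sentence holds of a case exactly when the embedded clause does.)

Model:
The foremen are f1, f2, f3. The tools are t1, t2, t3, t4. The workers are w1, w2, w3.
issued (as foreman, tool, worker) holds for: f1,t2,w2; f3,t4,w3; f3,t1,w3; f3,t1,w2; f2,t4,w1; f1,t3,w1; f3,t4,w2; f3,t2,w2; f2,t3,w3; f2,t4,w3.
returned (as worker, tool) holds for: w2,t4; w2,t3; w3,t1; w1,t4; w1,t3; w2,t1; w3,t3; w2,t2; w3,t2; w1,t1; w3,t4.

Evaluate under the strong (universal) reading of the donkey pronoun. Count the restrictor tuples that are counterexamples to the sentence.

"him" takes "a worker" as antecedent and "it" takes "a tool"; both are donkey pronouns co-varying with the restrictor.
Strong reading: for every (f,t,w) with issued(f,t,w), returned(w,t).
Restrictor triples: (f1,t2,w2)→returned(w2,t2) ✓  (f1,t3,w1)→returned(w1,t3) ✓  (f2,t3,w3)→returned(w3,t3) ✓  (f2,t4,w1)→returned(w1,t4) ✓  (f2,t4,w3)→returned(w3,t4) ✓  (f3,t1,w2)→returned(w2,t1) ✓  (f3,t1,w3)→returned(w3,t1) ✓  (f3,t2,w2)→returned(w2,t2) ✓  (f3,t4,w2)→returned(w2,t4) ✓  (f3,t4,w3)→returned(w3,t4) ✓
Counterexamples (restrictor triples failing the scope): 0.

0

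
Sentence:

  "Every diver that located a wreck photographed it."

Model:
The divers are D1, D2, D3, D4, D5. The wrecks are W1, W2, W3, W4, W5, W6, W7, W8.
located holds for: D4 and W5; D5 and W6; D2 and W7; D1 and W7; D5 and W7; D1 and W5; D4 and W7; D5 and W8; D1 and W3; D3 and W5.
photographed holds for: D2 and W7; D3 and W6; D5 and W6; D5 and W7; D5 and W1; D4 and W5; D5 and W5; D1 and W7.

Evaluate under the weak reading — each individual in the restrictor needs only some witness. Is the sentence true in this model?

"it" takes "a wreck" as antecedent — a donkey pronoun bound across the clause boundary.
Weak reading: every diver d with some located-wreck has at least one located-wreck w such that photographed(d,w).
Per diver: D1:✓  D2:✓  D3:✗  D4:✓  D5:✓
D3 has no witness among its located-wrecks.

False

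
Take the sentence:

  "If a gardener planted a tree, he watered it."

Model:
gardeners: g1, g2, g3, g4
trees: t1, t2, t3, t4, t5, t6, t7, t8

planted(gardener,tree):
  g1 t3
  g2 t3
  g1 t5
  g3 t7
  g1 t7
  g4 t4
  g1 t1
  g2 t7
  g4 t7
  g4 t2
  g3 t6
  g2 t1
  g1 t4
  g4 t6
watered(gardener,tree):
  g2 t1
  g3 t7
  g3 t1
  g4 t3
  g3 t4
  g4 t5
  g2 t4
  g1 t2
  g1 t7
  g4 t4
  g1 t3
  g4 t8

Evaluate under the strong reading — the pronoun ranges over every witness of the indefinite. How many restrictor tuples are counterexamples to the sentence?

"it" takes "a tree" as antecedent — a donkey pronoun bound across the clause boundary.
Strong reading: for every (g,t) with planted(g,t), watered(g,t).
Restrictor pairs: (g1,t1) ✗  (g1,t3) ✓  (g1,t4) ✗  (g1,t5) ✗  (g1,t7) ✓  (g2,t1) ✓  (g2,t3) ✗  (g2,t7) ✗  (g3,t6) ✗  (g3,t7) ✓  (g4,t2) ✗  (g4,t4) ✓  (g4,t6) ✗  (g4,t7) ✗
Counterexamples (restrictor pairs failing the scope): 9.

9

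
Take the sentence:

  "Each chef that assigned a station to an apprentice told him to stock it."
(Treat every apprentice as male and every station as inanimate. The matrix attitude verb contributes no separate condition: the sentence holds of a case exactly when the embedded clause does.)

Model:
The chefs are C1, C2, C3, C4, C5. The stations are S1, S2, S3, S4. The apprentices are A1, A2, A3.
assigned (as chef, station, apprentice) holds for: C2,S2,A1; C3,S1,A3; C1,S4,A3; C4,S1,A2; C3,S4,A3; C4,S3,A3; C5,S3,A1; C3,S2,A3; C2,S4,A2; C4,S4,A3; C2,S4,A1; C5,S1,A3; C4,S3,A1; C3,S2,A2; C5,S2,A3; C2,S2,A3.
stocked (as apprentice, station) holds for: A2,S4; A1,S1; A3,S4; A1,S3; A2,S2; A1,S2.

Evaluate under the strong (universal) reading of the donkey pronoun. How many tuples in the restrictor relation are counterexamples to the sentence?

"him" takes "an apprentice" as antecedent and "it" takes "a station"; both are donkey pronouns co-varying with the restrictor.
Strong reading: for every (c,s,a) with assigned(c,s,a), stocked(a,s).
Restrictor triples: (C1,S4,A3)→stocked(A3,S4) ✓  (C2,S2,A1)→stocked(A1,S2) ✓  (C2,S2,A3)→stocked(A3,S2) ✗  (C2,S4,A1)→stocked(A1,S4) ✗  (C2,S4,A2)→stocked(A2,S4) ✓  (C3,S1,A3)→stocked(A3,S1) ✗  (C3,S2,A2)→stocked(A2,S2) ✓  (C3,S2,A3)→stocked(A3,S2) ✗  (C3,S4,A3)→stocked(A3,S4) ✓  (C4,S1,A2)→stocked(A2,S1) ✗  (C4,S3,A1)→stocked(A1,S3) ✓  (C4,S3,A3)→stocked(A3,S3) ✗  (C4,S4,A3)→stocked(A3,S4) ✓  (C5,S1,A3)→stocked(A3,S1) ✗  (C5,S2,A3)→stocked(A3,S2) ✗  (C5,S3,A1)→stocked(A1,S3) ✓
Counterexamples (restrictor triples failing the scope): 8.

8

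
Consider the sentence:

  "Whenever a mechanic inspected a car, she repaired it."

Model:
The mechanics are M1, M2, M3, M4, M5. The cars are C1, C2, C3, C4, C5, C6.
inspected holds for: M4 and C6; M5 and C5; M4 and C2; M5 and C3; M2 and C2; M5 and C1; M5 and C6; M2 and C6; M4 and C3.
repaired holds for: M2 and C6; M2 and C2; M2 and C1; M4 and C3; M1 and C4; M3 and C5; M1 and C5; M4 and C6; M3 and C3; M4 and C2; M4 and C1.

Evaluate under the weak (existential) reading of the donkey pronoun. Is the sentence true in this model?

False

"it" takes "a car" as antecedent — a donkey pronoun bound across the clause boundary.
Weak reading: every mechanic m with some inspected-car has at least one inspected-car c such that repaired(m,c).
Per mechanic: M2:✓  M4:✓  M5:✗
M5 has no witness among its inspected-cars.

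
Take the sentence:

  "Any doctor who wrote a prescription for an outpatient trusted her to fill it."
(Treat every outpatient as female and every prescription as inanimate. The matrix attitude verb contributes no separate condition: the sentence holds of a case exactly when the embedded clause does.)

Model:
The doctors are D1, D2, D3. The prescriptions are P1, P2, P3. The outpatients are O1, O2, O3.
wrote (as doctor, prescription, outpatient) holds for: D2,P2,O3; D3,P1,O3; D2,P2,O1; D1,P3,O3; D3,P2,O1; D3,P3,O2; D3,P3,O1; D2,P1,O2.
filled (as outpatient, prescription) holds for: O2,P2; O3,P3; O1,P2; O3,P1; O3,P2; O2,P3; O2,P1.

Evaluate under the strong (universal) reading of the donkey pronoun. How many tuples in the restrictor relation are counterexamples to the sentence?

1

"her" takes "an outpatient" as antecedent and "it" takes "a prescription"; both are donkey pronouns co-varying with the restrictor.
Strong reading: for every (d,p,o) with wrote(d,p,o), filled(o,p).
Restrictor triples: (D1,P3,O3)→filled(O3,P3) ✓  (D2,P1,O2)→filled(O2,P1) ✓  (D2,P2,O1)→filled(O1,P2) ✓  (D2,P2,O3)→filled(O3,P2) ✓  (D3,P1,O3)→filled(O3,P1) ✓  (D3,P2,O1)→filled(O1,P2) ✓  (D3,P3,O1)→filled(O1,P3) ✗  (D3,P3,O2)→filled(O2,P3) ✓
Counterexamples (restrictor triples failing the scope): 1.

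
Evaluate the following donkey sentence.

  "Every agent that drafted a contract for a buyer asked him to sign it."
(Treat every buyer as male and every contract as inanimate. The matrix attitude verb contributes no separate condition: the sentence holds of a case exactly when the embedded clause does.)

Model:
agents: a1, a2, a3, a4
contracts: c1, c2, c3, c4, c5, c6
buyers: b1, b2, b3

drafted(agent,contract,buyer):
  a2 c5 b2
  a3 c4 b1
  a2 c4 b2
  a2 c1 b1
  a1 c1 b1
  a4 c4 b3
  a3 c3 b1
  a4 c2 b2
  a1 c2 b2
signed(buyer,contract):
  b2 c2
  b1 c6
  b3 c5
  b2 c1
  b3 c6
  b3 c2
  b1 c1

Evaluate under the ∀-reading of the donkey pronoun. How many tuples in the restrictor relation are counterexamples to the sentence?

5

"him" takes "a buyer" as antecedent and "it" takes "a contract"; both are donkey pronouns co-varying with the restrictor.
Strong reading: for every (a,c,b) with drafted(a,c,b), signed(b,c).
Restrictor triples: (a1,c1,b1)→signed(b1,c1) ✓  (a1,c2,b2)→signed(b2,c2) ✓  (a2,c1,b1)→signed(b1,c1) ✓  (a2,c4,b2)→signed(b2,c4) ✗  (a2,c5,b2)→signed(b2,c5) ✗  (a3,c3,b1)→signed(b1,c3) ✗  (a3,c4,b1)→signed(b1,c4) ✗  (a4,c2,b2)→signed(b2,c2) ✓  (a4,c4,b3)→signed(b3,c4) ✗
Counterexamples (restrictor triples failing the scope): 5.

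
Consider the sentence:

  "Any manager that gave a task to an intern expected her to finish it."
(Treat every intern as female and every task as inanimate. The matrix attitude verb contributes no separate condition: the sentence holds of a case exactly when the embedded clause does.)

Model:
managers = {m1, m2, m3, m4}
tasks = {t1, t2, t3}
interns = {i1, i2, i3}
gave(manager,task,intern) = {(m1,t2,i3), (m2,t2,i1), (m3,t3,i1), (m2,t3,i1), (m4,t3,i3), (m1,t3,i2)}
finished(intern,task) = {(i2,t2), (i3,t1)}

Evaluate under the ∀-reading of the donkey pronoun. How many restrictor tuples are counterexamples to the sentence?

"her" takes "an intern" as antecedent and "it" takes "a task"; both are donkey pronouns co-varying with the restrictor.
Strong reading: for every (m,t,i) with gave(m,t,i), finished(i,t).
Restrictor triples: (m1,t2,i3)→finished(i3,t2) ✗  (m1,t3,i2)→finished(i2,t3) ✗  (m2,t2,i1)→finished(i1,t2) ✗  (m2,t3,i1)→finished(i1,t3) ✗  (m3,t3,i1)→finished(i1,t3) ✗  (m4,t3,i3)→finished(i3,t3) ✗
Counterexamples (restrictor triples failing the scope): 6.

6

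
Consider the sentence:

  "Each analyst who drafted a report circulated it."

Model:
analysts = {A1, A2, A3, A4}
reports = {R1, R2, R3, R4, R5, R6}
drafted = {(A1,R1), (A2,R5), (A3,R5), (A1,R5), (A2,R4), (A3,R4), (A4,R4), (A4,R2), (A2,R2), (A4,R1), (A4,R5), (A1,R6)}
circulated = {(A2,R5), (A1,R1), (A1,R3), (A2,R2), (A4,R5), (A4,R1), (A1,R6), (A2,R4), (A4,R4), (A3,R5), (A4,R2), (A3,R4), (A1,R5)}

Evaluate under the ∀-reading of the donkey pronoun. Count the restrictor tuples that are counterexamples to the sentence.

0

"it" takes "a report" as antecedent — a donkey pronoun bound across the clause boundary.
Strong reading: for every (a,r) with drafted(a,r), circulated(a,r).
Restrictor pairs: (A1,R1) ✓  (A1,R5) ✓  (A1,R6) ✓  (A2,R2) ✓  (A2,R4) ✓  (A2,R5) ✓  (A3,R4) ✓  (A3,R5) ✓  (A4,R1) ✓  (A4,R2) ✓  (A4,R4) ✓  (A4,R5) ✓
Counterexamples (restrictor pairs failing the scope): 0.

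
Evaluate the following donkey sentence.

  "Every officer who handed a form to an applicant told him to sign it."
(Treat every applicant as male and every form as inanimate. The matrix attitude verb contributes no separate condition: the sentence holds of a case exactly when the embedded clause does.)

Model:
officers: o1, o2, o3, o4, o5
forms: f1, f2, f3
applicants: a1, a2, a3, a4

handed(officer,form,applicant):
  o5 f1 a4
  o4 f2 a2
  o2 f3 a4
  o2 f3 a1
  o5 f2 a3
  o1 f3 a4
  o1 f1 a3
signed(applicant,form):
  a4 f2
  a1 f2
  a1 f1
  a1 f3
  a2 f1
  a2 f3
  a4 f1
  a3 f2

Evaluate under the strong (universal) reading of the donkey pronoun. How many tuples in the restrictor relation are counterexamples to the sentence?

4

"him" takes "an applicant" as antecedent and "it" takes "a form"; both are donkey pronouns co-varying with the restrictor.
Strong reading: for every (o,f,a) with handed(o,f,a), signed(a,f).
Restrictor triples: (o1,f1,a3)→signed(a3,f1) ✗  (o1,f3,a4)→signed(a4,f3) ✗  (o2,f3,a1)→signed(a1,f3) ✓  (o2,f3,a4)→signed(a4,f3) ✗  (o4,f2,a2)→signed(a2,f2) ✗  (o5,f1,a4)→signed(a4,f1) ✓  (o5,f2,a3)→signed(a3,f2) ✓
Counterexamples (restrictor triples failing the scope): 4.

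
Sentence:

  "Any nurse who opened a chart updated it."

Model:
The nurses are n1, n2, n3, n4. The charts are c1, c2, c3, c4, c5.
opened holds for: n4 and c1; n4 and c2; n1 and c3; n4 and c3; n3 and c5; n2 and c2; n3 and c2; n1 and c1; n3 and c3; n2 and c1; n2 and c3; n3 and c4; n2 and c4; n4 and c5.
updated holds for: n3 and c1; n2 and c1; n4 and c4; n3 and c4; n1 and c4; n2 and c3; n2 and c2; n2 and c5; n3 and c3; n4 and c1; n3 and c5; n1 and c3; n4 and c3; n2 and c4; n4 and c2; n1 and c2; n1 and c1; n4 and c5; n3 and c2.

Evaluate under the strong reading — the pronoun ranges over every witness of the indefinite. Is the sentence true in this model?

True

"it" takes "a chart" as antecedent — a donkey pronoun bound across the clause boundary.
Strong reading: for every (n,c) with opened(n,c), updated(n,c).
Restrictor pairs: (n1,c1) ✓  (n1,c3) ✓  (n2,c1) ✓  (n2,c2) ✓  (n2,c3) ✓  (n2,c4) ✓  (n3,c2) ✓  (n3,c3) ✓  (n3,c4) ✓  (n3,c5) ✓  (n4,c1) ✓  (n4,c2) ✓  (n4,c3) ✓  (n4,c5) ✓
Every restrictor pair satisfies the scope.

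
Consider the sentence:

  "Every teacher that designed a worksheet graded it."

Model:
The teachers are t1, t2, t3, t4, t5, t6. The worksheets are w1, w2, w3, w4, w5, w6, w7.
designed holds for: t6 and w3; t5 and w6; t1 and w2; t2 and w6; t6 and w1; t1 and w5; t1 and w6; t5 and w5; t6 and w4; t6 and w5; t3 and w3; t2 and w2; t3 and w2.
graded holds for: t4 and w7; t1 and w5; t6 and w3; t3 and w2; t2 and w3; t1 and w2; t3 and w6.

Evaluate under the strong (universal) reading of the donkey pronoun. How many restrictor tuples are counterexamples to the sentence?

9

"it" takes "a worksheet" as antecedent — a donkey pronoun bound across the clause boundary.
Strong reading: for every (t,w) with designed(t,w), graded(t,w).
Restrictor pairs: (t1,w2) ✓  (t1,w5) ✓  (t1,w6) ✗  (t2,w2) ✗  (t2,w6) ✗  (t3,w2) ✓  (t3,w3) ✗  (t5,w5) ✗  (t5,w6) ✗  (t6,w1) ✗  (t6,w3) ✓  (t6,w4) ✗  (t6,w5) ✗
Counterexamples (restrictor pairs failing the scope): 9.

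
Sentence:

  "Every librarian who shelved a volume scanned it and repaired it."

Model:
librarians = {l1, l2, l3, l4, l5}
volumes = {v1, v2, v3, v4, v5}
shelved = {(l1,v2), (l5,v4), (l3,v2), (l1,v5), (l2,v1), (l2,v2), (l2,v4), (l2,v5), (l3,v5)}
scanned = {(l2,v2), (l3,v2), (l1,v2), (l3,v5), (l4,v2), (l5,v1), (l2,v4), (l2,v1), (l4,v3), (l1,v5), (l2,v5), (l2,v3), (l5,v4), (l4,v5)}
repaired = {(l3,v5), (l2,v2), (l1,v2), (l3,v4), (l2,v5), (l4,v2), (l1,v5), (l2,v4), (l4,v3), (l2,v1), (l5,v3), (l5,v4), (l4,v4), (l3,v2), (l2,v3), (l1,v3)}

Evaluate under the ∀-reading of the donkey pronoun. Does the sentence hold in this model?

True

"it" takes "a volume" as antecedent — a donkey pronoun bound across the clause boundary.
Strong reading: for every (l,v) with shelved(l,v), scanned(l,v) ∧ repaired(l,v).
Restrictor pairs: (l1,v2) ✓  (l1,v5) ✓  (l2,v1) ✓  (l2,v2) ✓  (l2,v4) ✓  (l2,v5) ✓  (l3,v2) ✓  (l3,v5) ✓  (l5,v4) ✓
Every restrictor pair satisfies the scope.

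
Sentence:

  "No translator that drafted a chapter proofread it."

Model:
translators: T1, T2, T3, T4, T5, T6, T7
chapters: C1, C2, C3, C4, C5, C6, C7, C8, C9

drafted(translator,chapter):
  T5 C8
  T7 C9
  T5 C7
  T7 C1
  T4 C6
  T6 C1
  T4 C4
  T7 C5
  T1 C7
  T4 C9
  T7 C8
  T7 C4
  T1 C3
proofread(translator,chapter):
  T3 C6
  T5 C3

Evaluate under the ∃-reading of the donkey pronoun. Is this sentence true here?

True

"it" takes "a chapter" as antecedent — a donkey pronoun bound across the clause boundary.
Truth condition: for no (t,c) with drafted(t,c) does proofread(t,c) hold.
Restrictor pairs — does the scope hold? (T1,C3):fails  (T1,C7):fails  (T4,C4):fails  (T4,C6):fails  (T4,C9):fails  (T5,C7):fails  (T5,C8):fails  (T6,C1):fails  (T7,C1):fails  (T7,C4):fails  (T7,C5):fails  (T7,C8):fails  (T7,C9):fails
Scope holds for no restrictor pair, so the sentence is true.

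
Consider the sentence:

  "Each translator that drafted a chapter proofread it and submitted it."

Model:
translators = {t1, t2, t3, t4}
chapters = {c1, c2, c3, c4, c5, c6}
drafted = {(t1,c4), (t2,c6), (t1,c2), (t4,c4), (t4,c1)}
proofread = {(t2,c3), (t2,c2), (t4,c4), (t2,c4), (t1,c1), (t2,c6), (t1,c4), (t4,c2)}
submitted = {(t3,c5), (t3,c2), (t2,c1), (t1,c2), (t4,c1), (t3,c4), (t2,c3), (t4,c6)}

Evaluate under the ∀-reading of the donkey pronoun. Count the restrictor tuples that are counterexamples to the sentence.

5

"it" takes "a chapter" as antecedent — a donkey pronoun bound across the clause boundary.
Strong reading: for every (t,c) with drafted(t,c), proofread(t,c) ∧ submitted(t,c).
Restrictor pairs: (t1,c2) ✗  (t1,c4) ✗  (t2,c6) ✗  (t4,c1) ✗  (t4,c4) ✗
Counterexamples (restrictor pairs failing the scope): 5.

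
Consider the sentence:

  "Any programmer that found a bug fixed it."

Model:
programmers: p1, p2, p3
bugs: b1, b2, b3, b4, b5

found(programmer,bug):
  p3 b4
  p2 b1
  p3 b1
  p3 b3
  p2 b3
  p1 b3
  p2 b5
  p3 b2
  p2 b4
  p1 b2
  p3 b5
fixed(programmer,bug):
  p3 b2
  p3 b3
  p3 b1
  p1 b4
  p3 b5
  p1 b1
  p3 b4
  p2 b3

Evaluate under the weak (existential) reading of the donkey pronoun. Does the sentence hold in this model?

False

"it" takes "a bug" as antecedent — a donkey pronoun bound across the clause boundary.
Weak reading: every programmer p with some found-bug has at least one found-bug b such that fixed(p,b).
Per programmer: p1:✗  p2:✓  p3:✓
p1 has no witness among its found-bugs.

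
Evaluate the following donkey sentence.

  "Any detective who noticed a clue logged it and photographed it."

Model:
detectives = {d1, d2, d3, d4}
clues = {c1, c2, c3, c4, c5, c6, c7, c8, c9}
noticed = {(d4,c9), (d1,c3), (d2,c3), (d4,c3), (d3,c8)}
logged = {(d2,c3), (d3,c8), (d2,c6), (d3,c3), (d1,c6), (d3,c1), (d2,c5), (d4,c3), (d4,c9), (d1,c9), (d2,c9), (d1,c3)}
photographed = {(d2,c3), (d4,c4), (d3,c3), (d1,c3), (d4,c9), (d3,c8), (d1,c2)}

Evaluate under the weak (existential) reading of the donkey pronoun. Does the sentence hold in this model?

"it" takes "a clue" as antecedent — a donkey pronoun bound across the clause boundary.
Weak reading: every detective d with some noticed-clue has at least one noticed-clue c such that logged(d,c) ∧ photographed(d,c).
Per detective: d1:✓  d2:✓  d3:✓  d4:✓
Every detective in the restrictor has a witness.

True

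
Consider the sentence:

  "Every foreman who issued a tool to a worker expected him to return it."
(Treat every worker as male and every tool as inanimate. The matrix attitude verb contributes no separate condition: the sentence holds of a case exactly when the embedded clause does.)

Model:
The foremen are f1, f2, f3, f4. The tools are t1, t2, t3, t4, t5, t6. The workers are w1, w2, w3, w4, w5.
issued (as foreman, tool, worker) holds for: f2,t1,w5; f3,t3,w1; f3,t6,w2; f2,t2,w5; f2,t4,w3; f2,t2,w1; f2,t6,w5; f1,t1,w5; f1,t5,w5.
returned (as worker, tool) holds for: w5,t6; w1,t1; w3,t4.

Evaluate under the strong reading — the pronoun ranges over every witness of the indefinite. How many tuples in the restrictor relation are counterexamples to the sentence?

7

"him" takes "a worker" as antecedent and "it" takes "a tool"; both are donkey pronouns co-varying with the restrictor.
Strong reading: for every (f,t,w) with issued(f,t,w), returned(w,t).
Restrictor triples: (f1,t1,w5)→returned(w5,t1) ✗  (f1,t5,w5)→returned(w5,t5) ✗  (f2,t1,w5)→returned(w5,t1) ✗  (f2,t2,w1)→returned(w1,t2) ✗  (f2,t2,w5)→returned(w5,t2) ✗  (f2,t4,w3)→returned(w3,t4) ✓  (f2,t6,w5)→returned(w5,t6) ✓  (f3,t3,w1)→returned(w1,t3) ✗  (f3,t6,w2)→returned(w2,t6) ✗
Counterexamples (restrictor triples failing the scope): 7.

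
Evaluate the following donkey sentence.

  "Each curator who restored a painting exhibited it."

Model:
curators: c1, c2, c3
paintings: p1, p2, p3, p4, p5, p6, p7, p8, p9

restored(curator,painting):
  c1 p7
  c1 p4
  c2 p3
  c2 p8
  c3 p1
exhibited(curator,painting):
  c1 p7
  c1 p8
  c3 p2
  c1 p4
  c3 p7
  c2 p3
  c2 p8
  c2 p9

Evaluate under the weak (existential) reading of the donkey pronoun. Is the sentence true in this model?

"it" takes "a painting" as antecedent — a donkey pronoun bound across the clause boundary.
Weak reading: every curator c with some restored-painting has at least one restored-painting p such that exhibited(c,p).
Per curator: c1:✓  c2:✓  c3:✗
c3 has no witness among its restored-paintings.

False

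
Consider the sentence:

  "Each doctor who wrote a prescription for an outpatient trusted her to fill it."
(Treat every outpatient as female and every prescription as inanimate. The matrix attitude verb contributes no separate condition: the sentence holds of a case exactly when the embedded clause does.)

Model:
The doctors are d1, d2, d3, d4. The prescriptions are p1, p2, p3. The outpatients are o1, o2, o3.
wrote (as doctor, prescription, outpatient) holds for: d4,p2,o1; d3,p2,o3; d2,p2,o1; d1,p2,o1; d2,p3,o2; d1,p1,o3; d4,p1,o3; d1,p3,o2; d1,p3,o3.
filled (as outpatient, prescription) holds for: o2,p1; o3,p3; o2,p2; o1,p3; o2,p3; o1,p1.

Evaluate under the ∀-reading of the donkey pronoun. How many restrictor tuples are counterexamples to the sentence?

"her" takes "an outpatient" as antecedent and "it" takes "a prescription"; both are donkey pronouns co-varying with the restrictor.
Strong reading: for every (d,p,o) with wrote(d,p,o), filled(o,p).
Restrictor triples: (d1,p1,o3)→filled(o3,p1) ✗  (d1,p2,o1)→filled(o1,p2) ✗  (d1,p3,o2)→filled(o2,p3) ✓  (d1,p3,o3)→filled(o3,p3) ✓  (d2,p2,o1)→filled(o1,p2) ✗  (d2,p3,o2)→filled(o2,p3) ✓  (d3,p2,o3)→filled(o3,p2) ✗  (d4,p1,o3)→filled(o3,p1) ✗  (d4,p2,o1)→filled(o1,p2) ✗
Counterexamples (restrictor triples failing the scope): 6.

6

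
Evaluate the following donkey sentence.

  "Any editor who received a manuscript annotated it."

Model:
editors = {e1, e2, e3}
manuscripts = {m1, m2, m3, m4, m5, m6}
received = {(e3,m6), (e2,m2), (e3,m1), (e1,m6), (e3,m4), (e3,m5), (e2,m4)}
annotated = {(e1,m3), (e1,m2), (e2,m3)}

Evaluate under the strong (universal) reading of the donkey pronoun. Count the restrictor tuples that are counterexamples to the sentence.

7

"it" takes "a manuscript" as antecedent — a donkey pronoun bound across the clause boundary.
Strong reading: for every (e,m) with received(e,m), annotated(e,m).
Restrictor pairs: (e1,m6) ✗  (e2,m2) ✗  (e2,m4) ✗  (e3,m1) ✗  (e3,m4) ✗  (e3,m5) ✗  (e3,m6) ✗
Counterexamples (restrictor pairs failing the scope): 7.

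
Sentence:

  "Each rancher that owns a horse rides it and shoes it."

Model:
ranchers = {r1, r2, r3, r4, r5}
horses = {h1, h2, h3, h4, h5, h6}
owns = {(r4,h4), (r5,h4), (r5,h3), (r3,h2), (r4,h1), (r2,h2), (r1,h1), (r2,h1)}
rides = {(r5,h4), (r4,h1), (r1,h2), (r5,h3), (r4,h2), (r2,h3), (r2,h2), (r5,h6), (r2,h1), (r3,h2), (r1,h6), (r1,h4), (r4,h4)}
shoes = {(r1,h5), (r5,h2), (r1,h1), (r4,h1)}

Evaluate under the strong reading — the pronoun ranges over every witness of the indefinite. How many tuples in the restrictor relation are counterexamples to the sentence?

"it" takes "a horse" as antecedent — a donkey pronoun bound across the clause boundary.
Strong reading: for every (r,h) with owns(r,h), rides(r,h) ∧ shoes(r,h).
Restrictor pairs: (r1,h1) ✗  (r2,h1) ✗  (r2,h2) ✗  (r3,h2) ✗  (r4,h1) ✓  (r4,h4) ✗  (r5,h3) ✗  (r5,h4) ✗
Counterexamples (restrictor pairs failing the scope): 7.

7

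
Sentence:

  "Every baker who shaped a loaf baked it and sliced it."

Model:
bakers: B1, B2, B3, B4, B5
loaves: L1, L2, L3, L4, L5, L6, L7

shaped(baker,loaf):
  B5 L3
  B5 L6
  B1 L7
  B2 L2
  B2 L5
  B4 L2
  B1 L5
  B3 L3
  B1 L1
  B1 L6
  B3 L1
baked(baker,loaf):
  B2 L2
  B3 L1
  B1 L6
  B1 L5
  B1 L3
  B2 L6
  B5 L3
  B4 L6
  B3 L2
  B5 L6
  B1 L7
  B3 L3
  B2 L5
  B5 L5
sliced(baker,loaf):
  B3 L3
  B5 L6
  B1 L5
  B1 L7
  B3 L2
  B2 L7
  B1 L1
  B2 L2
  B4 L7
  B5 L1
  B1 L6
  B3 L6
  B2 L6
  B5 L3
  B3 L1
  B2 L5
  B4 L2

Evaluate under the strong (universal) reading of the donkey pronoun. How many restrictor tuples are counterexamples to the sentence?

2

"it" takes "a loaf" as antecedent — a donkey pronoun bound across the clause boundary.
Strong reading: for every (b,l) with shaped(b,l), baked(b,l) ∧ sliced(b,l).
Restrictor pairs: (B1,L1) ✗  (B1,L5) ✓  (B1,L6) ✓  (B1,L7) ✓  (B2,L2) ✓  (B2,L5) ✓  (B3,L1) ✓  (B3,L3) ✓  (B4,L2) ✗  (B5,L3) ✓  (B5,L6) ✓
Counterexamples (restrictor pairs failing the scope): 2.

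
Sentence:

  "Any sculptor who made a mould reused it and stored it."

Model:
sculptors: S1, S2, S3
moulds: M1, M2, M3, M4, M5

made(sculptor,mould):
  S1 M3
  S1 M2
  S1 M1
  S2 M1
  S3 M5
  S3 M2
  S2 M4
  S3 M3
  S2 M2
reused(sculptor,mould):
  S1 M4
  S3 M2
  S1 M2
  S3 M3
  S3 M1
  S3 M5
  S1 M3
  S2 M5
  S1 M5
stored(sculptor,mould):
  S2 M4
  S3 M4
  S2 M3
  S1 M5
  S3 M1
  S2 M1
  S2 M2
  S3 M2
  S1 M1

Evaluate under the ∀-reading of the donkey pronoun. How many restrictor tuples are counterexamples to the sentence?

"it" takes "a mould" as antecedent — a donkey pronoun bound across the clause boundary.
Strong reading: for every (s,m) with made(s,m), reused(s,m) ∧ stored(s,m).
Restrictor pairs: (S1,M1) ✗  (S1,M2) ✗  (S1,M3) ✗  (S2,M1) ✗  (S2,M2) ✗  (S2,M4) ✗  (S3,M2) ✓  (S3,M3) ✗  (S3,M5) ✗
Counterexamples (restrictor pairs failing the scope): 8.

8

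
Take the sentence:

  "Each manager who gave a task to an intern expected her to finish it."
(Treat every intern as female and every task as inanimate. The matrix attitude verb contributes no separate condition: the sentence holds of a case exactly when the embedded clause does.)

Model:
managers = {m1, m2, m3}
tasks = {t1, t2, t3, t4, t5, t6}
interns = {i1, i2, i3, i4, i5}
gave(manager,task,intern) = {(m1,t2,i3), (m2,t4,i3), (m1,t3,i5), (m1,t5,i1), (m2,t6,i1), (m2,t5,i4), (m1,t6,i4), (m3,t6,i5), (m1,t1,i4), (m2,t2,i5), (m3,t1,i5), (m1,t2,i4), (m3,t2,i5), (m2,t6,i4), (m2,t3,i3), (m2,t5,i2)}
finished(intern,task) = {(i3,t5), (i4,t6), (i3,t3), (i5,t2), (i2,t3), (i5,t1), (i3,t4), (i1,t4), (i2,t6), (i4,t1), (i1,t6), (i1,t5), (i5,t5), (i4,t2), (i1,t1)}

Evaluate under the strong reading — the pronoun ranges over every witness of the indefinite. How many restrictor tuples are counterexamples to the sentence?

5

"her" takes "an intern" as antecedent and "it" takes "a task"; both are donkey pronouns co-varying with the restrictor.
Strong reading: for every (m,t,i) with gave(m,t,i), finished(i,t).
Restrictor triples: (m1,t1,i4)→finished(i4,t1) ✓  (m1,t2,i3)→finished(i3,t2) ✗  (m1,t2,i4)→finished(i4,t2) ✓  (m1,t3,i5)→finished(i5,t3) ✗  (m1,t5,i1)→finished(i1,t5) ✓  (m1,t6,i4)→finished(i4,t6) ✓  (m2,t2,i5)→finished(i5,t2) ✓  (m2,t3,i3)→finished(i3,t3) ✓  (m2,t4,i3)→finished(i3,t4) ✓  (m2,t5,i2)→finished(i2,t5) ✗  (m2,t5,i4)→finished(i4,t5) ✗  (m2,t6,i1)→finished(i1,t6) ✓  (m2,t6,i4)→finished(i4,t6) ✓  (m3,t1,i5)→finished(i5,t1) ✓  (m3,t2,i5)→finished(i5,t2) ✓  (m3,t6,i5)→finished(i5,t6) ✗
Counterexamples (restrictor triples failing the scope): 5.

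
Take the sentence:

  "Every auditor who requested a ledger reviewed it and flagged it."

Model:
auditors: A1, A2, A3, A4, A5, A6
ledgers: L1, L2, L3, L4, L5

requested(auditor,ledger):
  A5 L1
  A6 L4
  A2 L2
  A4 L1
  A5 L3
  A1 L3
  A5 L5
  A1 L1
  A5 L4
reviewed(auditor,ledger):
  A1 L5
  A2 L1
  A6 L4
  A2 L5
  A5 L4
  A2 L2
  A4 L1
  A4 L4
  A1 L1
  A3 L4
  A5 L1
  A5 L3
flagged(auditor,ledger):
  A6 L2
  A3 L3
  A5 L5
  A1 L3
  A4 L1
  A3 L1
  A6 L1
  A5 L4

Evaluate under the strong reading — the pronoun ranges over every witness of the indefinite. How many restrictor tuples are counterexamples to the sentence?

7

"it" takes "a ledger" as antecedent — a donkey pronoun bound across the clause boundary.
Strong reading: for every (a,l) with requested(a,l), reviewed(a,l) ∧ flagged(a,l).
Restrictor pairs: (A1,L1) ✗  (A1,L3) ✗  (A2,L2) ✗  (A4,L1) ✓  (A5,L1) ✗  (A5,L3) ✗  (A5,L4) ✓  (A5,L5) ✗  (A6,L4) ✗
Counterexamples (restrictor pairs failing the scope): 7.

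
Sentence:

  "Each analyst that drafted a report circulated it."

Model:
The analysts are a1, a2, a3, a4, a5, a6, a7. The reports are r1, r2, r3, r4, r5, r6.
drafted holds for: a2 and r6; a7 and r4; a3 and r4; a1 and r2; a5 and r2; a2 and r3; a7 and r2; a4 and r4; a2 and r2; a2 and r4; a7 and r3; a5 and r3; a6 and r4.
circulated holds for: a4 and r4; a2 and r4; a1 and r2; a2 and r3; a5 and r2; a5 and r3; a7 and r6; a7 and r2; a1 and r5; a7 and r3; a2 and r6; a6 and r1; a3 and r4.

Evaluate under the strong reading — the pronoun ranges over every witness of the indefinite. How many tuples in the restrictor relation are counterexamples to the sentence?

"it" takes "a report" as antecedent — a donkey pronoun bound across the clause boundary.
Strong reading: for every (a,r) with drafted(a,r), circulated(a,r).
Restrictor pairs: (a1,r2) ✓  (a2,r2) ✗  (a2,r3) ✓  (a2,r4) ✓  (a2,r6) ✓  (a3,r4) ✓  (a4,r4) ✓  (a5,r2) ✓  (a5,r3) ✓  (a6,r4) ✗  (a7,r2) ✓  (a7,r3) ✓  (a7,r4) ✗
Counterexamples (restrictor pairs failing the scope): 3.

3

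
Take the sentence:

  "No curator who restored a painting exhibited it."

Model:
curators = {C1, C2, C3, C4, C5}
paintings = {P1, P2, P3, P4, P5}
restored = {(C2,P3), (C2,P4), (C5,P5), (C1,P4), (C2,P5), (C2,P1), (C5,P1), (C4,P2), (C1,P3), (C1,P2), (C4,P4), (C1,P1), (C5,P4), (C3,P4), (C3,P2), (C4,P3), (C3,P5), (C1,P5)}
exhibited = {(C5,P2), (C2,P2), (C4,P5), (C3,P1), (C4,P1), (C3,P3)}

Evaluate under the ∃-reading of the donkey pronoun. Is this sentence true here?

True

"it" takes "a painting" as antecedent — a donkey pronoun bound across the clause boundary.
Truth condition: for no (c,p) with restored(c,p) does exhibited(c,p) hold.
Restrictor pairs — does the scope hold? (C1,P1):fails  (C1,P2):fails  (C1,P3):fails  (C1,P4):fails  (C1,P5):fails  (C2,P1):fails  (C2,P3):fails  (C2,P4):fails  (C2,P5):fails  (C3,P2):fails  (C3,P4):fails  (C3,P5):fails  (C4,P2):fails  (C4,P3):fails  (C4,P4):fails  (C5,P1):fails  (C5,P4):fails  (C5,P5):fails
Scope holds for no restrictor pair, so the sentence is true.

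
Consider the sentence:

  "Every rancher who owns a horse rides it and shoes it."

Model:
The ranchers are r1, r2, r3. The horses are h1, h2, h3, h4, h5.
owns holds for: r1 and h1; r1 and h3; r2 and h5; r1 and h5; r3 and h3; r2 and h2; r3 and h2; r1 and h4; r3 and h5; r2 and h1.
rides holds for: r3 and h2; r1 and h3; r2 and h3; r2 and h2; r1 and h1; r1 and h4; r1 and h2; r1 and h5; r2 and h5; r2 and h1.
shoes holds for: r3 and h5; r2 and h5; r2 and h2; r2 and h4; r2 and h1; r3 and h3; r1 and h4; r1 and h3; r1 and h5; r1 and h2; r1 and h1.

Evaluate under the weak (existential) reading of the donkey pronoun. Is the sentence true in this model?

False

"it" takes "a horse" as antecedent — a donkey pronoun bound across the clause boundary.
Weak reading: every rancher r with some owns-horse has at least one owns-horse h such that rides(r,h) ∧ shoes(r,h).
Per rancher: r1:✓  r2:✓  r3:✗
r3 has no witness among its owns-horses.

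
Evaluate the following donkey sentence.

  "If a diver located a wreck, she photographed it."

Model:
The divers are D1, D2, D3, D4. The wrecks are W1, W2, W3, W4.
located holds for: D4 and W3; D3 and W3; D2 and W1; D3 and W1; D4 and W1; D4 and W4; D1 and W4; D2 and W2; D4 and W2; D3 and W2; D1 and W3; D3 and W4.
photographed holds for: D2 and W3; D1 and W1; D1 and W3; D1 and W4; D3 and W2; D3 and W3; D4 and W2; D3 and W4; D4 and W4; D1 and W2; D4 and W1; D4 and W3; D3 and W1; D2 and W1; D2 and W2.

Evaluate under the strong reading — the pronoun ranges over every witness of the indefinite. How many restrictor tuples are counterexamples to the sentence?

"it" takes "a wreck" as antecedent — a donkey pronoun bound across the clause boundary.
Strong reading: for every (d,w) with located(d,w), photographed(d,w).
Restrictor pairs: (D1,W3) ✓  (D1,W4) ✓  (D2,W1) ✓  (D2,W2) ✓  (D3,W1) ✓  (D3,W2) ✓  (D3,W3) ✓  (D3,W4) ✓  (D4,W1) ✓  (D4,W2) ✓  (D4,W3) ✓  (D4,W4) ✓
Counterexamples (restrictor pairs failing the scope): 0.

0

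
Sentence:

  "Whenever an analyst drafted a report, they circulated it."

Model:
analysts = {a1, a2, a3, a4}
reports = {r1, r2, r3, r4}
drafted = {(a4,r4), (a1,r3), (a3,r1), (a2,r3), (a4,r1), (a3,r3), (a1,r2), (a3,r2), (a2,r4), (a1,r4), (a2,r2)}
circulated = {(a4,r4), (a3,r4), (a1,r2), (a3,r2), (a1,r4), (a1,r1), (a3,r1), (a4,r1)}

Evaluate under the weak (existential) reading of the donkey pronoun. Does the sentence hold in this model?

False

"it" takes "a report" as antecedent — a donkey pronoun bound across the clause boundary.
Weak reading: every analyst a with some drafted-report has at least one drafted-report r such that circulated(a,r).
Per analyst: a1:✓  a2:✗  a3:✓  a4:✓
a2 has no witness among its drafted-reports.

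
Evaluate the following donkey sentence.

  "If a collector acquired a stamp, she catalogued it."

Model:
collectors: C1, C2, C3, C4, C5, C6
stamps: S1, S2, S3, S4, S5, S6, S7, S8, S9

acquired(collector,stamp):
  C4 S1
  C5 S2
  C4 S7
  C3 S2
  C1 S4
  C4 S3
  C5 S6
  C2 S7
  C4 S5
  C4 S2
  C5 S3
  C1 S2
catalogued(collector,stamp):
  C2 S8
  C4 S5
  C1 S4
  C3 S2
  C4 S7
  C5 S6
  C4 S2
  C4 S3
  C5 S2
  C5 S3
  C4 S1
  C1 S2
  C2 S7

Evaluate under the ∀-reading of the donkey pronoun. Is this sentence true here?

"it" takes "a stamp" as antecedent — a donkey pronoun bound across the clause boundary.
Strong reading: for every (c,s) with acquired(c,s), catalogued(c,s).
Restrictor pairs: (C1,S2) ✓  (C1,S4) ✓  (C2,S7) ✓  (C3,S2) ✓  (C4,S1) ✓  (C4,S2) ✓  (C4,S3) ✓  (C4,S5) ✓  (C4,S7) ✓  (C5,S2) ✓  (C5,S3) ✓  (C5,S6) ✓
Every restrictor pair satisfies the scope.

True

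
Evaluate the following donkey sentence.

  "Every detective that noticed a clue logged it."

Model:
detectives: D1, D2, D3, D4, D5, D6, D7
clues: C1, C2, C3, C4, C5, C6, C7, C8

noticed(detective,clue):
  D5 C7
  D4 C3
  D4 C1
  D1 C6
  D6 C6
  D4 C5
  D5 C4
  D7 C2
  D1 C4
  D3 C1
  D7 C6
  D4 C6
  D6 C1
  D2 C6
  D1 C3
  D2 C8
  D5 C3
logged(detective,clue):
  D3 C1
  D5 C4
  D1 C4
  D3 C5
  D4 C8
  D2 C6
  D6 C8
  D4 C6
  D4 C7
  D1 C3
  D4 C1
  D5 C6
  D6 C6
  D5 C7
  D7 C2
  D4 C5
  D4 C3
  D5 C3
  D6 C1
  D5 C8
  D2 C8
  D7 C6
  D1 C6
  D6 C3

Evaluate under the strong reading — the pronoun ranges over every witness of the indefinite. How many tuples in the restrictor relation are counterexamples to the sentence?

0

"it" takes "a clue" as antecedent — a donkey pronoun bound across the clause boundary.
Strong reading: for every (d,c) with noticed(d,c), logged(d,c).
Restrictor pairs: (D1,C3) ✓  (D1,C4) ✓  (D1,C6) ✓  (D2,C6) ✓  (D2,C8) ✓  (D3,C1) ✓  (D4,C1) ✓  (D4,C3) ✓  (D4,C5) ✓  (D4,C6) ✓  (D5,C3) ✓  (D5,C4) ✓  (D5,C7) ✓  (D6,C1) ✓  (D6,C6) ✓  (D7,C2) ✓  (D7,C6) ✓
Counterexamples (restrictor pairs failing the scope): 0.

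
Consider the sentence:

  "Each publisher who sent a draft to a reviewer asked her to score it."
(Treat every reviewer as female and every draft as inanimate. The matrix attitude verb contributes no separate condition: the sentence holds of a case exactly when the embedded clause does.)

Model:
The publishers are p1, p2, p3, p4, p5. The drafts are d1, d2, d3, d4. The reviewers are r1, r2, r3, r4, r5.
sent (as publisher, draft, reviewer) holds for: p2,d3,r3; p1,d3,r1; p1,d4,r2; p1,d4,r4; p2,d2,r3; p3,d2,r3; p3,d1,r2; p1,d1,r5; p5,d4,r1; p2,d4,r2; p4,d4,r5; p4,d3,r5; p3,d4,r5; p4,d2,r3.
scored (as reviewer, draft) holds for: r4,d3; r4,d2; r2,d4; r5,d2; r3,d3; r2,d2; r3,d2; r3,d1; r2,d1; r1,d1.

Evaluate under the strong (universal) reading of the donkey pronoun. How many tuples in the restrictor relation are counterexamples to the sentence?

7

"her" takes "a reviewer" as antecedent and "it" takes "a draft"; both are donkey pronouns co-varying with the restrictor.
Strong reading: for every (p,d,r) with sent(p,d,r), scored(r,d).
Restrictor triples: (p1,d1,r5)→scored(r5,d1) ✗  (p1,d3,r1)→scored(r1,d3) ✗  (p1,d4,r2)→scored(r2,d4) ✓  (p1,d4,r4)→scored(r4,d4) ✗  (p2,d2,r3)→scored(r3,d2) ✓  (p2,d3,r3)→scored(r3,d3) ✓  (p2,d4,r2)→scored(r2,d4) ✓  (p3,d1,r2)→scored(r2,d1) ✓  (p3,d2,r3)→scored(r3,d2) ✓  (p3,d4,r5)→scored(r5,d4) ✗  (p4,d2,r3)→scored(r3,d2) ✓  (p4,d3,r5)→scored(r5,d3) ✗  (p4,d4,r5)→scored(r5,d4) ✗  (p5,d4,r1)→scored(r1,d4) ✗
Counterexamples (restrictor triples failing the scope): 7.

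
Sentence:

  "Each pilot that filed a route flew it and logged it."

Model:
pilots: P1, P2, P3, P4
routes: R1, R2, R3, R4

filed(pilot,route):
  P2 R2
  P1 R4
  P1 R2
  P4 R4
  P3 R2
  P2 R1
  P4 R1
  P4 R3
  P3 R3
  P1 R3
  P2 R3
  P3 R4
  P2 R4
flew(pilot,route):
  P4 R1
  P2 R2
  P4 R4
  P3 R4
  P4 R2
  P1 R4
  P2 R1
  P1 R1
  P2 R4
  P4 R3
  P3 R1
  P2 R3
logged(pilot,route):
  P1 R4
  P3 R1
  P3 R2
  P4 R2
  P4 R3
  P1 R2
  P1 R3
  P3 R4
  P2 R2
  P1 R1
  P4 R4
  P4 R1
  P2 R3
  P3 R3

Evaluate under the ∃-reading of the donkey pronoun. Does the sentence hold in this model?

True

"it" takes "a route" as antecedent — a donkey pronoun bound across the clause boundary.
Weak reading: every pilot p with some filed-route has at least one filed-route r such that flew(p,r) ∧ logged(p,r).
Per pilot: P1:✓  P2:✓  P3:✓  P4:✓
Every pilot in the restrictor has a witness.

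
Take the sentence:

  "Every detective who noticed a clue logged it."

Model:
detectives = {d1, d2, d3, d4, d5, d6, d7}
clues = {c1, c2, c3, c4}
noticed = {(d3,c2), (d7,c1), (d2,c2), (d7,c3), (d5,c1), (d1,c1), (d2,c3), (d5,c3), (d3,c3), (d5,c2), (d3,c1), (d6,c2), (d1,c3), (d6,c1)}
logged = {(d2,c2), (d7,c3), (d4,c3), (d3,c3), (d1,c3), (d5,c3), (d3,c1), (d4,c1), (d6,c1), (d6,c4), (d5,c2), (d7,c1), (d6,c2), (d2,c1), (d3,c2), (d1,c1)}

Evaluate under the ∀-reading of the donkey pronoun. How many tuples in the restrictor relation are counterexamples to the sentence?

2

"it" takes "a clue" as antecedent — a donkey pronoun bound across the clause boundary.
Strong reading: for every (d,c) with noticed(d,c), logged(d,c).
Restrictor pairs: (d1,c1) ✓  (d1,c3) ✓  (d2,c2) ✓  (d2,c3) ✗  (d3,c1) ✓  (d3,c2) ✓  (d3,c3) ✓  (d5,c1) ✗  (d5,c2) ✓  (d5,c3) ✓  (d6,c1) ✓  (d6,c2) ✓  (d7,c1) ✓  (d7,c3) ✓
Counterexamples (restrictor pairs failing the scope): 2.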